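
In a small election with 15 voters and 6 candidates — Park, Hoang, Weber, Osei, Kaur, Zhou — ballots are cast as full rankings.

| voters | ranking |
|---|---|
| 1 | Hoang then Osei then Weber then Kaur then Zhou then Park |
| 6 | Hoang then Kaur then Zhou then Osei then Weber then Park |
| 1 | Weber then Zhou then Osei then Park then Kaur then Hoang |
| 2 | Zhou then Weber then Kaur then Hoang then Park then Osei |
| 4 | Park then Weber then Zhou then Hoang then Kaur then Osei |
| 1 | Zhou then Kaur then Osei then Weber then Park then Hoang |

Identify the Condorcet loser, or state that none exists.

Park

Head-to-head results (15 voters):
Park vs Hoang: Park is ranked higher on 1+4+1 = 6 ballots, Hoang on 9. Hoang wins 9–6.
Park–Weber: Weber 11–4.
Park vs Osei: 2+4 = 6 for Park, 9 for Osei — Osei by 9–6.
Park vs Kaur: Kaur, 10–5.
Park vs Zhou: Park preferred on 4 ballots; Zhou wins 11–4.
Hoang vs Weber: 1+6 = 7 for Hoang, 8 for Weber — Weber by 8–7.
Hoang vs Osei: Hoang is ranked higher on 1+6+2+4 = 13 ballots, Osei on 2. Hoang wins 13–2.
Hoang vs Kaur: 11 to 4, Hoang.
Hoang vs Zhou: 1+6 = 7 for Hoang, 8 for Zhou — Zhou by 8–7.
Weber vs Osei: Weber is ranked higher on 1+2+4 = 7 ballots, Osei on 8. Osei wins 8–7.
Weber vs Kaur: 8 to 7, Weber.
Weber vs Zhou: Zhou wins 9–6.
Osei vs Kaur: Kaur, 13–2.
Osei vs Zhou: Zhou, 14–1.
Kaur vs Zhou: Zhou, 8–7.
Park loses to every other candidate — it is the Condorcet loser.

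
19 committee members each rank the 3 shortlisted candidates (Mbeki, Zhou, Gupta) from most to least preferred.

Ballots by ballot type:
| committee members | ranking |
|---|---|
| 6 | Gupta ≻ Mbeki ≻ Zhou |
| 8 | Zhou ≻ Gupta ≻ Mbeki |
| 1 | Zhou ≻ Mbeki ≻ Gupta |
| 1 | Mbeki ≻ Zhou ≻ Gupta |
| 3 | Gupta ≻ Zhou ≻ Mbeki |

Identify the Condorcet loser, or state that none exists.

Mbeki

Pairwise majorities:
Mbeki vs Zhou: Zhou, 12–7.
Mbeki–Gupta: Gupta 17–2.
Zhou vs Gupta: Zhou, 10–9.
Mbeki loses to every other candidate — it is the Condorcet loser.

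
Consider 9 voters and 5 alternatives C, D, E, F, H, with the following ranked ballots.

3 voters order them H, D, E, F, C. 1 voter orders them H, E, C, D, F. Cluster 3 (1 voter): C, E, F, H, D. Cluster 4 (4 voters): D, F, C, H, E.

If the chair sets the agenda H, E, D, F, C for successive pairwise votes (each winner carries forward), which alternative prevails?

F

Round 1: H vs E — 8–1, H advances.
Round 2: H vs D — 5–4, H advances.
Round 3: H vs F — 4–5, F advances.
Round 4: F vs C — 7–2, F advances.
F survives the agenda.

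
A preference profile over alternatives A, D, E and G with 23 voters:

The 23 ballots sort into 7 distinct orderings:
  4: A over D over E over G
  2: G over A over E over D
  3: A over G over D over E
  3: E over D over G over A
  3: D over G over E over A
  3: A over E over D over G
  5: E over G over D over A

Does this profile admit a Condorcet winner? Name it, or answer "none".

Check each pair by majority over 23 ballots:
A vs D: A preferred on 4+2+3+3 = 12 ballots; A wins 12–11.
A vs E: 4+2+3+3 = 12 for A, 11 for E — A by 12–11.
A vs G: A is ranked higher on 4+3+3 = 10 ballots, G on 13. G wins 13–10.
D vs E: E, 13–10.
D vs G: 13 to 10, D.
E vs G: E preferred on 4+3+3+5 = 15 ballots; E wins 15–8.
Each alternative drops at least one matchup (A loses to G; D loses to A; E loses to A; G loses to D); the cycle A beats D beats G beats A rules out a Condorcet winner.

none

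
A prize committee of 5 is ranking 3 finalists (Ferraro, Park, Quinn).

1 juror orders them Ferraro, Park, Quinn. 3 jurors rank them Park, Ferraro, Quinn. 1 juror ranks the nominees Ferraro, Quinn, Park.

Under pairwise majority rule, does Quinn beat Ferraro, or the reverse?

Ferraro

No ballot ranks Quinn above Ferraro: 0.
Ballots ranking Ferraro above Quinn: 5 − 0 = 5.
Ferraro wins the head-to-head 5–0.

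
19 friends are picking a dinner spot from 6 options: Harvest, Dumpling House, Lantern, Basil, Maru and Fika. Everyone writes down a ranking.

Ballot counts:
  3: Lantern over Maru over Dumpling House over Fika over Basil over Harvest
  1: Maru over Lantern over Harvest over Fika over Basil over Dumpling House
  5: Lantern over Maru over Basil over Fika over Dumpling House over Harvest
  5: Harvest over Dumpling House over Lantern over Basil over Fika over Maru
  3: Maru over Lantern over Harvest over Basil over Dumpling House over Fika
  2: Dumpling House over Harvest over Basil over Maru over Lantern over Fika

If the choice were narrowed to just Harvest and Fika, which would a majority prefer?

Ballots ranking Harvest above Fika: 1 + 5 + 3 + 2 = 11.
Ballots ranking Fika above Harvest: 19 − 11 = 8.
Harvest wins the head-to-head 11–8.

Harvest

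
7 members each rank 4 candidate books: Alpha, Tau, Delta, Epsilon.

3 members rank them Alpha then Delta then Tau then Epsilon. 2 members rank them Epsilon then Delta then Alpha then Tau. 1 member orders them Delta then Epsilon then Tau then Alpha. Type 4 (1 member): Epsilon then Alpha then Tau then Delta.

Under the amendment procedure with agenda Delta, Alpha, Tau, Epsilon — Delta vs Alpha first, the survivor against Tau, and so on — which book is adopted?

Epsilon

Round 1: Delta vs Alpha — 3–4, Alpha advances.
Round 2: Alpha vs Tau — 6–1, Alpha advances.
Round 3: Alpha vs Epsilon — 3–4, Epsilon advances.
Epsilon survives the agenda.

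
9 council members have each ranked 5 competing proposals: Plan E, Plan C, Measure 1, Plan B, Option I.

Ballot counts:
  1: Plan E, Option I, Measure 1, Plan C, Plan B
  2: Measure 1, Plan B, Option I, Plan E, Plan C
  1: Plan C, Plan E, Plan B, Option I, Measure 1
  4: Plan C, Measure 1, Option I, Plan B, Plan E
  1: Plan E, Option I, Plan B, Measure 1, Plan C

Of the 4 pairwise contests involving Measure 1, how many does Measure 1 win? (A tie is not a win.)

3

Measure 1 against each rival (9 council members):
Measure 1 vs Plan E: 6 to 3, Measure 1.
Measure 1 vs Plan C: 1+2+1 = 4 for Measure 1, 5 for Plan C — Plan C by 5–4.
Measure 1 vs Plan B: 7 to 2, Measure 1.
Measure 1 vs Option I: Measure 1, 6–3.
Measure 1 beats Plan E, Plan B, Option I; loses to Plan C — 3 pairwise wins.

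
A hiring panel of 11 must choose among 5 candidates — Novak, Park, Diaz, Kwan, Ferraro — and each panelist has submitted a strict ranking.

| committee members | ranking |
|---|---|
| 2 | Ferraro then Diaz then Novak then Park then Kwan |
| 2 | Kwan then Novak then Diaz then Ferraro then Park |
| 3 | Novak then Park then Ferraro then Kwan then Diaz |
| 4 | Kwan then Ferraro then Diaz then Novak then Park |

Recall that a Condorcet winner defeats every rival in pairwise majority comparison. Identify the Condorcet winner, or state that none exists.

Head-to-head results (11 committee members):
Novak vs Park: Novak preferred on 2+2+3+4 = 11 ballots; Novak wins 11–0.
Novak vs Diaz: 2+3 = 5 for Novak, 6 for Diaz — Diaz by 6–5.
Novak vs Kwan: 2+3 = 5 for Novak, 6 for Kwan — Kwan by 6–5.
Novak vs Ferraro: 5 to 6, Ferraro.
Park vs Diaz: 3 for Park, 8 for Diaz — Diaz by 8–3.
Park vs Kwan: 5 to 6, Kwan.
Park vs Ferraro: 3 for Park, 8 for Ferraro — Ferraro by 8–3.
Diaz vs Kwan: Diaz preferred on 2 ballots; Kwan wins 9–2.
Diaz vs Ferraro: 2 to 9, Ferraro.
Kwan vs Ferraro: 6 to 5, Kwan.
Kwan beats each of Novak, Park, Diaz, Ferraro — Kwan is the Condorcet winner.

Kwan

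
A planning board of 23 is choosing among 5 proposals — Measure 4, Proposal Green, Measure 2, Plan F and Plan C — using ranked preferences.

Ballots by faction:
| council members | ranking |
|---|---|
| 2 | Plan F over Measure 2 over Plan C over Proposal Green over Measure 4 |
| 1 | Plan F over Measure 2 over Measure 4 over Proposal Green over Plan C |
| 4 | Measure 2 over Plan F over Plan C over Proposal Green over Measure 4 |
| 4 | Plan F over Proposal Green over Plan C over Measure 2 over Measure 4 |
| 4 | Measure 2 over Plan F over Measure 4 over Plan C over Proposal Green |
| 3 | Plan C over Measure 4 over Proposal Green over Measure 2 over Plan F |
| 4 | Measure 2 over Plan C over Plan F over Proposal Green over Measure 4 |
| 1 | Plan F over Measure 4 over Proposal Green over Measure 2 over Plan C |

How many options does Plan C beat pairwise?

2

Plan C against each rival (23 council members):
Plan C vs Measure 4: 17 to 6, Plan C.
Plan C vs Proposal Green: Plan C, 17–6.
Plan C vs Measure 2: Measure 2, 16–7.
Plan C–Plan F: Plan F 16–7.
Plan C beats Measure 4, Proposal Green; loses to Measure 2, Plan F — 2 pairwise wins.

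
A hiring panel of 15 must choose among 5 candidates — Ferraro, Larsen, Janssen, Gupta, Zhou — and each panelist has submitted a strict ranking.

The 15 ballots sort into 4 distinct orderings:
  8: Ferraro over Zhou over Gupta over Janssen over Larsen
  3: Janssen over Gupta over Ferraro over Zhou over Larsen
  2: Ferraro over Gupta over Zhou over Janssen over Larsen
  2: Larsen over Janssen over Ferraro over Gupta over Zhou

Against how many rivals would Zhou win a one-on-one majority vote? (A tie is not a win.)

Zhou against each rival (15 committee members):
Zhou vs Ferraro: Zhou is ranked higher on 0 ballots, Ferraro on 15. Ferraro wins 15–0.
Zhou vs Larsen: 8+3+2 = 13 for Zhou, 2 for Larsen — Zhou by 13–2.
Zhou vs Janssen: Zhou preferred on 8+2 = 10 ballots; Zhou wins 10–5.
Zhou vs Gupta: Zhou preferred on 8 ballots; Zhou wins 8–7.
Zhou beats Larsen, Janssen, Gupta; loses to Ferraro — 3 pairwise wins.

3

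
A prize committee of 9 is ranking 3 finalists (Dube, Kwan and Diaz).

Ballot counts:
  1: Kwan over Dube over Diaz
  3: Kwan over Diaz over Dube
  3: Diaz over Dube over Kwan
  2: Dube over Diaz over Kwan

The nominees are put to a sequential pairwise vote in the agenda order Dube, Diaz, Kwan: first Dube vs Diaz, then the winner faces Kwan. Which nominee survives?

Round 1: Dube vs Diaz — 3–6, Diaz advances.
Round 2: Diaz vs Kwan — 5–4, Diaz advances.
Diaz survives the agenda.

Diaz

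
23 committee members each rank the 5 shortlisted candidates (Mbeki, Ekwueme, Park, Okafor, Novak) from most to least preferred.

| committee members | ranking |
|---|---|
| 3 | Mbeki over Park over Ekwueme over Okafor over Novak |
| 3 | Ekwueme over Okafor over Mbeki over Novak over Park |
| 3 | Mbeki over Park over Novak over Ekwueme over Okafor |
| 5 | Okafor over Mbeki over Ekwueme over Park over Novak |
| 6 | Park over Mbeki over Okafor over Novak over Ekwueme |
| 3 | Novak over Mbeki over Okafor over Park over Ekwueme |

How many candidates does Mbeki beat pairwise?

4

Mbeki against each rival (23 committee members):
Mbeki vs Ekwueme: Mbeki preferred on 3+3+5+6+3 = 20 ballots; Mbeki wins 20–3.
Mbeki vs Park: 3+3+3+5+3 = 17 for Mbeki, 6 for Park — Mbeki by 17–6.
Mbeki vs Okafor: Mbeki, 15–8.
Mbeki vs Novak: Mbeki preferred on 3+3+3+5+6 = 20 ballots; Mbeki wins 20–3.
Mbeki beats Ekwueme, Park, Okafor, Novak — 4 pairwise wins.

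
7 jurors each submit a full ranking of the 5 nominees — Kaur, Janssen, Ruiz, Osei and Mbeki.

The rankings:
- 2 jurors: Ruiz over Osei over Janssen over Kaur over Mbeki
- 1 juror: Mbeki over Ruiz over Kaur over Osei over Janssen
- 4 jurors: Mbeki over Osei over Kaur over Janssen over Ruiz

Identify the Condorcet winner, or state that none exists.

Check each pair by majority over 7 ballots:
Kaur vs Janssen: Kaur is ranked higher on 1+4 = 5 ballots, Janssen on 2. Kaur wins 5–2.
Kaur vs Ruiz: Kaur wins 4–3.
Kaur–Osei: Osei 6–1.
Kaur–Mbeki: Mbeki 5–2.
Janssen vs Ruiz: Janssen is ranked higher on 4 ballots, Ruiz on 3. Janssen wins 4–3.
Janssen vs Osei: Janssen is ranked higher on 0 ballots, Osei on 7. Osei wins 7–0.
Janssen vs Mbeki: Janssen preferred on 2 ballots; Mbeki wins 5–2.
Ruiz vs Osei: Osei, 4–3.
Ruiz vs Mbeki: Mbeki, 5–2.
Osei vs Mbeki: Mbeki, 5–2.
Mbeki defeats every rival head-to-head and is the Condorcet winner.

Mbeki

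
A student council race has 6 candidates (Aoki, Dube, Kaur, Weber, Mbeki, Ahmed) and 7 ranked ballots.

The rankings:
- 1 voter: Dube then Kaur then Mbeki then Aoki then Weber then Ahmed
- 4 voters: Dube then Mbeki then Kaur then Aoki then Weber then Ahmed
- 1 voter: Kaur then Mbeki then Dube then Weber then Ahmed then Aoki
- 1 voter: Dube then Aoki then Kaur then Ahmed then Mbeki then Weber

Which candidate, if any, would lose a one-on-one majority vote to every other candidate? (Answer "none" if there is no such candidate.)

Head-to-head results (7 voters):
Aoki vs Dube: 0 to 7, Dube.
Aoki vs Kaur: Aoki is ranked higher on 1 ballot, Kaur on 6. Kaur wins 6–1.
Aoki vs Weber: Aoki preferred on 1+4+1 = 6 ballots; Aoki wins 6–1.
Aoki vs Mbeki: Aoki is ranked higher on 1 ballot, Mbeki on 6. Mbeki wins 6–1.
Aoki vs Ahmed: Aoki wins 6–1.
Dube vs Kaur: Dube is ranked higher on 1+4+1 = 6 ballots, Kaur on 1. Dube wins 6–1.
Dube vs Weber: Dube wins 7–0.
Dube vs Mbeki: Dube is ranked higher on 1+4+1 = 6 ballots, Mbeki on 1. Dube wins 6–1.
Dube vs Ahmed: 7 to 0, Dube.
Kaur vs Weber: Kaur, 7–0.
Kaur vs Mbeki: Kaur is ranked higher on 1+1+1 = 3 ballots, Mbeki on 4. Mbeki wins 4–3.
Kaur vs Ahmed: Kaur preferred on 1+4+1+1 = 7 ballots; Kaur wins 7–0.
Weber vs Mbeki: Mbeki wins 7–0.
Weber–Ahmed: Weber 6–1.
Mbeki vs Ahmed: Mbeki wins 6–1.
Ahmed is beaten in every head-to-head and is the Condorcet loser.

Ahmed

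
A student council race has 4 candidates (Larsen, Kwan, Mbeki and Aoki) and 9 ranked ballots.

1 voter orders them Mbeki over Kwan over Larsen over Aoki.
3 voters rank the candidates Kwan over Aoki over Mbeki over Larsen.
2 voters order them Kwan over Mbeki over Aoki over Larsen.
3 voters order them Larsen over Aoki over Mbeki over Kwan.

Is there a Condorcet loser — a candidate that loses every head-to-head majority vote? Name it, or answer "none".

Pairwise majorities:
Larsen vs Kwan: 3 to 6, Kwan.
Larsen vs Mbeki: 3 for Larsen, 6 for Mbeki — Mbeki by 6–3.
Larsen vs Aoki: Aoki wins 5–4.
Kwan vs Mbeki: Kwan, 5–4.
Kwan vs Aoki: Kwan preferred on 1+3+2 = 6 ballots; Kwan wins 6–3.
Mbeki vs Aoki: Aoki, 6–3.
Only Larsen has no wins; Larsen is the Condorcet loser.

Larsen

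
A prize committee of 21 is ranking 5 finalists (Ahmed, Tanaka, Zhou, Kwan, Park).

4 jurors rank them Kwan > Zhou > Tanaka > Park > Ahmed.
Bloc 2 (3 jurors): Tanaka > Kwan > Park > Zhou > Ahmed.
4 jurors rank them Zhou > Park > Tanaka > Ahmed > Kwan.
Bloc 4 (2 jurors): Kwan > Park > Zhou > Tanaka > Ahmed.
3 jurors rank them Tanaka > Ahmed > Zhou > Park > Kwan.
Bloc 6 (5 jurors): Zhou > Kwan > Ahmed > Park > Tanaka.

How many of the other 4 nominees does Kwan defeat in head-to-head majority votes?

Kwan against each rival (21 jurors):
Kwan–Ahmed: Kwan 14–7.
Kwan vs Tanaka: Kwan wins 11–10.
Kwan vs Zhou: 9 to 12, Zhou.
Kwan vs Park: Kwan wins 14–7.
Kwan beats Ahmed, Tanaka, Park; loses to Zhou — 3 pairwise wins.

3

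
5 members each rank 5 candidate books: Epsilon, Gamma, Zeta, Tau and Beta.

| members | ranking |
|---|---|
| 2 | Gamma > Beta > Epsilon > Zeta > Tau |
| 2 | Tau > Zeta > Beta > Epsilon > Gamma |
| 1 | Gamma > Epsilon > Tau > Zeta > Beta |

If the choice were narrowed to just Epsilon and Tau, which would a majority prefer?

Epsilon

Ballots ranking Epsilon above Tau: 2 + 1 = 3.
Ballots ranking Tau above Epsilon: 5 − 3 = 2.
Epsilon wins the head-to-head 3–2.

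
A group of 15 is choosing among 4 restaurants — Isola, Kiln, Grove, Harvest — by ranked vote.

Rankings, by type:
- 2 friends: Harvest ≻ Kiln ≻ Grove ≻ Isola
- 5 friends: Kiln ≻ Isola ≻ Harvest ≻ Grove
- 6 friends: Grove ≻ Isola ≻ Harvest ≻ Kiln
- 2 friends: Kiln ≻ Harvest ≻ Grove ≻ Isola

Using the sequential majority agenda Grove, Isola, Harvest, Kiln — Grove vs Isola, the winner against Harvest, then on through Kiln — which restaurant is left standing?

Round 1: Grove vs Isola — 10–5, Grove advances.
Round 2: Grove vs Harvest — 6–9, Harvest advances.
Round 3: Harvest vs Kiln — 8–7, Harvest advances.
The agenda winner is Harvest.

Harvest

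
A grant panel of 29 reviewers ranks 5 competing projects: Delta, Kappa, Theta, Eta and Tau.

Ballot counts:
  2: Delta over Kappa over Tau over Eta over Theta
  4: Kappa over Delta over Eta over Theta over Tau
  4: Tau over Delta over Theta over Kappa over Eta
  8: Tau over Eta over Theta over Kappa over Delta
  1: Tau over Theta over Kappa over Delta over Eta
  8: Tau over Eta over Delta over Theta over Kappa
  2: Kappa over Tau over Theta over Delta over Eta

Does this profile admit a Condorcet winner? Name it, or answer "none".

Tau

Pairwise majorities:
Delta vs Kappa: Kappa wins 15–14.
Delta–Theta: Delta 18–11.
Delta vs Eta: Eta wins 16–13.
Delta vs Tau: Tau, 23–6.
Kappa vs Theta: Theta wins 21–8.
Kappa–Eta: Eta 16–13.
Kappa–Tau: Tau 21–8.
Theta–Eta: Eta 22–7.
Theta vs Tau: Tau wins 25–4.
Eta vs Tau: Tau wins 25–4.
Tau wins every pairwise contest, so Tau is the Condorcet winner.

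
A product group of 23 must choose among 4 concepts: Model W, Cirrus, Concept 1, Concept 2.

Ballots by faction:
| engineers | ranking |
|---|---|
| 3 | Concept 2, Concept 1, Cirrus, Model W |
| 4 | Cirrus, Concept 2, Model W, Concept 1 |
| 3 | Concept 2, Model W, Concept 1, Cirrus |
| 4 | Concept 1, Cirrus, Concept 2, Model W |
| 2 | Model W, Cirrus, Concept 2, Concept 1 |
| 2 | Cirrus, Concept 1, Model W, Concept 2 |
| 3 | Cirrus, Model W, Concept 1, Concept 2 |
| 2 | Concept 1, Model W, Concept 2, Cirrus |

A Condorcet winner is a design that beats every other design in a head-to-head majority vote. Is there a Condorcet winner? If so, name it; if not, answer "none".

none

Pairwise majorities:
Model W vs Cirrus: Model W preferred on 3+2+2 = 7 ballots; Cirrus wins 16–7.
Model W vs Concept 1: Model W is ranked higher on 4+3+2+3 = 12 ballots, Concept 1 on 11. Model W wins 12–11.
Model W vs Concept 2: Model W preferred on 2+2+3+2 = 9 ballots; Concept 2 wins 14–9.
Cirrus vs Concept 1: Cirrus preferred on 4+2+2+3 = 11 ballots; Concept 1 wins 12–11.
Cirrus vs Concept 2: Cirrus preferred on 4+4+2+2+3 = 15 ballots; Cirrus wins 15–8.
Concept 1 vs Concept 2: Concept 1 preferred on 4+2+3+2 = 11 ballots; Concept 2 wins 12–11.
No design is unbeaten: Model W loses to Cirrus; Cirrus loses to Concept 1; Concept 1 loses to Model W; Concept 2 loses to Cirrus. In particular Model W beats Concept 1 beats Cirrus beats Model W is a majority cycle — no Condorcet winner exists.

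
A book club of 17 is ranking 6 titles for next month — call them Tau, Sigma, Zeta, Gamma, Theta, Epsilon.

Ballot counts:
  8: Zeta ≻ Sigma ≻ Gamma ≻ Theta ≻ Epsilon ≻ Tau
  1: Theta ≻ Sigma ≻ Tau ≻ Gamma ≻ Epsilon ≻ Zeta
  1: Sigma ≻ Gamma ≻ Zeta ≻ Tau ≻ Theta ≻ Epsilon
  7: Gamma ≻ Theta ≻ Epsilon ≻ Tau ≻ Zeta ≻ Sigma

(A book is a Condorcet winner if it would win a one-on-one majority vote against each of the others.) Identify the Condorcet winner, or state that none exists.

Head-to-head results (17 members):
Tau vs Sigma: 7 to 10, Sigma.
Tau vs Zeta: 1+7 = 8 for Tau, 9 for Zeta — Zeta by 9–8.
Tau vs Gamma: Tau preferred on 1 ballot; Gamma wins 16–1.
Tau vs Theta: Tau preferred on 1 ballot; Theta wins 16–1.
Tau vs Epsilon: 2 to 15, Epsilon.
Sigma vs Zeta: Sigma is ranked higher on 1+1 = 2 ballots, Zeta on 15. Zeta wins 15–2.
Sigma vs Gamma: 10 to 7, Sigma.
Sigma vs Theta: 9 to 8, Sigma.
Sigma vs Epsilon: 10 to 7, Sigma.
Zeta vs Gamma: Zeta is ranked higher on 8 ballots, Gamma on 9. Gamma wins 9–8.
Zeta vs Theta: 9 to 8, Zeta.
Zeta vs Epsilon: Zeta is ranked higher on 8+1 = 9 ballots, Epsilon on 8. Zeta wins 9–8.
Gamma vs Theta: Gamma preferred on 8+1+7 = 16 ballots; Gamma wins 16–1.
Gamma vs Epsilon: Gamma is ranked higher on 8+1+1+7 = 17 ballots, Epsilon on 0. Gamma wins 17–0.
Theta vs Epsilon: 17 to 0, Theta.
No book is unbeaten: Tau loses to Sigma; Sigma loses to Zeta; Zeta loses to Gamma; Gamma loses to Sigma; Theta loses to Sigma; Epsilon loses to Sigma. In particular Sigma beats Gamma beats Zeta beats Sigma is a majority cycle — no Condorcet winner exists.

none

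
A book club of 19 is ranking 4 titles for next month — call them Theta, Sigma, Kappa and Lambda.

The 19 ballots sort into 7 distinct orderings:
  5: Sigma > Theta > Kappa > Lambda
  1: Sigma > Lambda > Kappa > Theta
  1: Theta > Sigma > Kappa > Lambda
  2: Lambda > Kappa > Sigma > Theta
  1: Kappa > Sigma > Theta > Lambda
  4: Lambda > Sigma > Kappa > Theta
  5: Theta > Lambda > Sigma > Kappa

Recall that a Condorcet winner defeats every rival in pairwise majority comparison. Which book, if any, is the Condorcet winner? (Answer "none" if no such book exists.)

none

Pairwise majorities:
Theta vs Sigma: 6 to 13, Sigma.
Theta–Kappa: Theta 11–8.
Theta vs Lambda: Theta preferred on 5+1+1+5 = 12 ballots; Theta wins 12–7.
Sigma vs Kappa: Sigma is ranked higher on 5+1+1+4+5 = 16 ballots, Kappa on 3. Sigma wins 16–3.
Sigma vs Lambda: Sigma preferred on 5+1+1+1 = 8 ballots; Lambda wins 11–8.
Kappa–Lambda: Lambda 12–7.
No book is unbeaten: Theta loses to Sigma; Sigma loses to Lambda; Kappa loses to Theta; Lambda loses to Theta. In particular Theta > Lambda > Sigma > Theta is a majority cycle — no Condorcet winner exists.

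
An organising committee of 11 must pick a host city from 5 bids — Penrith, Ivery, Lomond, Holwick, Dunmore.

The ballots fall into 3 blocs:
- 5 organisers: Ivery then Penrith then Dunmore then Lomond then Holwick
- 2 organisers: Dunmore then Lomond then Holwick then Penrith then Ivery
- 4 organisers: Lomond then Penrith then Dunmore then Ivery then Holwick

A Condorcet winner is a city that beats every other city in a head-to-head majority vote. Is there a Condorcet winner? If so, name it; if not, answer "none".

none

Check each pair by majority over 11 ballots:
Penrith vs Ivery: Penrith preferred on 2+4 = 6 ballots; Penrith wins 6–5.
Penrith vs Lomond: Penrith is ranked higher on 5 ballots, Lomond on 6. Lomond wins 6–5.
Penrith vs Holwick: 9 to 2, Penrith.
Penrith vs Dunmore: Penrith is ranked higher on 5+4 = 9 ballots, Dunmore on 2. Penrith wins 9–2.
Ivery vs Lomond: 5 for Ivery, 6 for Lomond — Lomond by 6–5.
Ivery vs Holwick: Ivery is ranked higher on 5+4 = 9 ballots, Holwick on 2. Ivery wins 9–2.
Ivery vs Dunmore: 5 to 6, Dunmore.
Lomond vs Holwick: Lomond is ranked higher on 5+2+4 = 11 ballots, Holwick on 0. Lomond wins 11–0.
Lomond vs Dunmore: Lomond is ranked higher on 4 ballots, Dunmore on 7. Dunmore wins 7–4.
Holwick vs Dunmore: Holwick is ranked higher on 0 ballots, Dunmore on 11. Dunmore wins 11–0.
No city is unbeaten: Penrith loses to Lomond; Ivery loses to Penrith; Lomond loses to Dunmore; Holwick loses to Penrith; Dunmore loses to Penrith. In particular Penrith > Dunmore > Lomond > Penrith is a majority cycle — no Condorcet winner exists.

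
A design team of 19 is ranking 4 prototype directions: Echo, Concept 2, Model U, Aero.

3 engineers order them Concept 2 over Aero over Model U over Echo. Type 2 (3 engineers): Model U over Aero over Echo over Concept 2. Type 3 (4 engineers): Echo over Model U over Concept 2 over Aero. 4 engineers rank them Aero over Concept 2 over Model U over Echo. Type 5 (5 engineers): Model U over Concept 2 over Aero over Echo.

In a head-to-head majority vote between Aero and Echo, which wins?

Aero

Ballots ranking Aero above Echo: 3 + 3 + 4 + 5 = 15.
Ballots ranking Echo above Aero: 19 − 15 = 4.
Aero wins the head-to-head 15–4.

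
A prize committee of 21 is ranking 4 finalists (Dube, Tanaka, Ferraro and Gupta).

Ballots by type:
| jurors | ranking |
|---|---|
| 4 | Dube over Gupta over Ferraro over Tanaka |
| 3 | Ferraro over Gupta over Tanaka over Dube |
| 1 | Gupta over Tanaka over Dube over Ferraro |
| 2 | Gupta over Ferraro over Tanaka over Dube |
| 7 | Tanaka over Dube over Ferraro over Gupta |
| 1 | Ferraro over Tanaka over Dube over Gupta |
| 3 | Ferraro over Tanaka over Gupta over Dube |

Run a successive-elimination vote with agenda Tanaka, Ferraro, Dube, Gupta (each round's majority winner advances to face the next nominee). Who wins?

Dube

Round 1: Tanaka vs Ferraro — 8–13, Ferraro advances.
Round 2: Ferraro vs Dube — 9–12, Dube advances.
Round 3: Dube vs Gupta — 12–9, Dube advances.
The agenda winner is Dube.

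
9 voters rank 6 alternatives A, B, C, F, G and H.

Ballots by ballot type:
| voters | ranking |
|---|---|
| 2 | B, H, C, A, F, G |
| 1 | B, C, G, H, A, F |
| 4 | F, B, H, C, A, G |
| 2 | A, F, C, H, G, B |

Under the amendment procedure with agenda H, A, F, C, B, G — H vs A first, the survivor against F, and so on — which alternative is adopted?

Round 1: H vs A — 7–2, H advances.
Round 2: H vs F — 3–6, F advances.
Round 3: F vs C — 6–3, F advances.
Round 4: F vs B — 6–3, F advances.
Round 5: F vs G — 8–1, F advances.
The agenda winner is F.

F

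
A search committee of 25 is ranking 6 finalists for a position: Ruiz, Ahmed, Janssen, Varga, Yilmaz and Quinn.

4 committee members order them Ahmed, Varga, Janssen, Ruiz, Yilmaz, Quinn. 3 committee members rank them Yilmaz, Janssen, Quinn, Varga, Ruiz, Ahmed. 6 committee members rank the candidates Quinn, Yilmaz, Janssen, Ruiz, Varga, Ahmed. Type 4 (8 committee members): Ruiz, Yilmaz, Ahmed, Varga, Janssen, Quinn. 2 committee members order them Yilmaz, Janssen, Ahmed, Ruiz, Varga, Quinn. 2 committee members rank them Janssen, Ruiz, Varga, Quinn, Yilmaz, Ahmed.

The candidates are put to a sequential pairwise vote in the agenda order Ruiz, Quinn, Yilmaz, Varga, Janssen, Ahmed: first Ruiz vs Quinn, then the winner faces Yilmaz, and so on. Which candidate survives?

Round 1: Ruiz vs Quinn — 16–9, Ruiz advances.
Round 2: Ruiz vs Yilmaz — 14–11, Ruiz advances.
Round 3: Ruiz vs Varga — 18–7, Ruiz advances.
Round 4: Ruiz vs Janssen — 8–17, Janssen advances.
Round 5: Janssen vs Ahmed — 13–12, Janssen advances.
The agenda winner is Janssen.

Janssen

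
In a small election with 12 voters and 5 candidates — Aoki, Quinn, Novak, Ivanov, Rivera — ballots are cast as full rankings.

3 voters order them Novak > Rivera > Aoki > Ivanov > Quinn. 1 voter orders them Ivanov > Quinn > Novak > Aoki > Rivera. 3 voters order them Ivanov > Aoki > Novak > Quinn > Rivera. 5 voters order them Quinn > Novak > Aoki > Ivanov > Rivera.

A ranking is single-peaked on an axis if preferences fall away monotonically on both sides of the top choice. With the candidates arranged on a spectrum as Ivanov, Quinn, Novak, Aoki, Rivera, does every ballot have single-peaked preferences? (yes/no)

Axis positions: Ivanov=1, Quinn=2, Novak=3, Aoki=4, Rivera=5.
Cluster 1: ranking walks positions 3-5-4-1-2; Rivera is ranked above Aoki even though Aoki lies between Rivera and the peak Novak on the axis — preferences dip and rise again. Not single-peaked.
Cluster 2 (peak Ivanov at position 1): ranking walks positions 1-2-3-4-5, expanding outward from the peak — single-peaked.
Cluster 3: ranking walks positions 1-4-3-2-5; Aoki is ranked above Quinn even though Quinn lies between Aoki and the peak Ivanov on the axis — preferences dip and rise again. Not single-peaked.
Cluster 4 (peak Quinn at position 2): ranking walks positions 2-3-4-1-5, expanding outward from the peak — single-peaked.
Cluster 1 violates single-peakedness, so the profile is not single-peaked on this axis.

no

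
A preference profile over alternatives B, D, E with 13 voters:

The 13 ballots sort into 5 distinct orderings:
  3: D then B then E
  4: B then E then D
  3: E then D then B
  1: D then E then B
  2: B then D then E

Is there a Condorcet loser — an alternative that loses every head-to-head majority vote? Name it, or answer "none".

Pairwise majorities:
B–D: D 7–6.
B vs E: B, 9–4.
D vs E: D preferred on 3+1+2 = 6 ballots; E wins 7–6.
Every alternative wins at least one matchup (B beats E; D beats B; E beats D), so there is no Condorcet loser.

none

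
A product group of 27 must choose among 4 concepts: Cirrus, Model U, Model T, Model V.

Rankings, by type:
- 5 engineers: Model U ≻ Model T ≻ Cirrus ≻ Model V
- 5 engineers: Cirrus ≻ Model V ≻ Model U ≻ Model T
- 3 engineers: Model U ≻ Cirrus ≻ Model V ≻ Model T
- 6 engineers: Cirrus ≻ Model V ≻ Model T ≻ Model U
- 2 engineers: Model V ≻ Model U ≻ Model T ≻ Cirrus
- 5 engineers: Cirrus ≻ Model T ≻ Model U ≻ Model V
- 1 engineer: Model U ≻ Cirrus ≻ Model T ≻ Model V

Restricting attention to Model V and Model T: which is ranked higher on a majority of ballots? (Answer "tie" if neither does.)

Ballots ranking Model V above Model T: 5 + 3 + 6 + 2 = 16.
Ballots ranking Model T above Model V: 27 − 16 = 11.
Model V wins the head-to-head 16–11.

Model V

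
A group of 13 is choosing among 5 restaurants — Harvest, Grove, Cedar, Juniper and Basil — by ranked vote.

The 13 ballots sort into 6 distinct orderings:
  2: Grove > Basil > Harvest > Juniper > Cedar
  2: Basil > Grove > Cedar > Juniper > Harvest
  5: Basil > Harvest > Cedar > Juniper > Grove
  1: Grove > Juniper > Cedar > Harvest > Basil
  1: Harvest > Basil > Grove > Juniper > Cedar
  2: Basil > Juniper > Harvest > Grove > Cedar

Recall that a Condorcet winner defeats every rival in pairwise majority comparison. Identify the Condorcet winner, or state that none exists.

Head-to-head results (13 friends):
Harvest vs Grove: Harvest is ranked higher on 5+1+2 = 8 ballots, Grove on 5. Harvest wins 8–5.
Harvest–Cedar: Harvest 10–3.
Harvest vs Juniper: Harvest preferred on 2+5+1 = 8 ballots; Harvest wins 8–5.
Harvest–Basil: Basil 11–2.
Grove vs Cedar: Grove is ranked higher on 2+2+1+1+2 = 8 ballots, Cedar on 5. Grove wins 8–5.
Grove vs Juniper: 2+2+1+1 = 6 for Grove, 7 for Juniper — Juniper by 7–6.
Grove vs Basil: Basil, 10–3.
Cedar vs Juniper: Cedar preferred on 2+5 = 7 ballots; Cedar wins 7–6.
Cedar–Basil: Basil 12–1.
Juniper vs Basil: 1 to 12, Basil.
Basil defeats every rival head-to-head and is the Condorcet winner.

Basil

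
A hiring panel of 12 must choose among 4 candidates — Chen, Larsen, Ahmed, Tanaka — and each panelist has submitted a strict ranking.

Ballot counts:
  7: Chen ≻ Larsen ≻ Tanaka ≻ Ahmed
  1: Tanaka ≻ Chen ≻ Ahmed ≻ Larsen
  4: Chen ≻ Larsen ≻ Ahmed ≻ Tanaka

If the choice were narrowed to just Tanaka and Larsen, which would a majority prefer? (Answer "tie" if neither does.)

Ballots ranking Tanaka above Larsen: 1.
Ballots ranking Larsen above Tanaka: 12 − 1 = 11.
Larsen wins the head-to-head 11–1.

Larsen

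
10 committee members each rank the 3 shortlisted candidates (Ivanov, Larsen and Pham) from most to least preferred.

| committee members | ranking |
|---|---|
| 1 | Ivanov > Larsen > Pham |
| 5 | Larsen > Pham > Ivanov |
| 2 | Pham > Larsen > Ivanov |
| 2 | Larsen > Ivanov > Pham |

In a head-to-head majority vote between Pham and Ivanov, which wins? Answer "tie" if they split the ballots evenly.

Ballots ranking Pham above Ivanov: 5 + 2 = 7.
Ballots ranking Ivanov above Pham: 10 − 7 = 3.
Pham wins the head-to-head 7–3.

Pham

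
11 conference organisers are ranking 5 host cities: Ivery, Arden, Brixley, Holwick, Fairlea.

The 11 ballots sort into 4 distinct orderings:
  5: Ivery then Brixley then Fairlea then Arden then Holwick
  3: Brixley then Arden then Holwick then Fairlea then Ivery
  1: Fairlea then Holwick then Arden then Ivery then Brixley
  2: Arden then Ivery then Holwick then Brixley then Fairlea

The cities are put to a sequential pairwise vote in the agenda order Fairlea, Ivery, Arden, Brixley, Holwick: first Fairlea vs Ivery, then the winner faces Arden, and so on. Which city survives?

Brixley

Round 1: Fairlea vs Ivery — 4–7, Ivery advances.
Round 2: Ivery vs Arden — 5–6, Arden advances.
Round 3: Arden vs Brixley — 3–8, Brixley advances.
Round 4: Brixley vs Holwick — 8–3, Brixley advances.
The agenda winner is Brixley.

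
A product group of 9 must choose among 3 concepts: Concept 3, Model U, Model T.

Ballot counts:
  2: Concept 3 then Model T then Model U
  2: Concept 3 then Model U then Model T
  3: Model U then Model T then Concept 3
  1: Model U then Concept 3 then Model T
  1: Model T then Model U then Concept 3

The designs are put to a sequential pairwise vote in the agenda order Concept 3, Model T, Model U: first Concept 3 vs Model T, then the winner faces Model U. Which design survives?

Round 1: Concept 3 vs Model T — 5–4, Concept 3 advances.
Round 2: Concept 3 vs Model U — 4–5, Model U advances.
Model U survives the agenda.

Model U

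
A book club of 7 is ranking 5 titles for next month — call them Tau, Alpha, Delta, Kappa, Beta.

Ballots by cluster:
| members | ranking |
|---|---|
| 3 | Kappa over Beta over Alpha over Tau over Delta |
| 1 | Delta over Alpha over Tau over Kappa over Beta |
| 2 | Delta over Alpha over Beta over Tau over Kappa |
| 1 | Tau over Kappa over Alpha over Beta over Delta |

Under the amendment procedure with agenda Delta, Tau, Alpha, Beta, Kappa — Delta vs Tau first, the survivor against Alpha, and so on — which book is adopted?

Kappa

Round 1: Delta vs Tau — 3–4, Tau advances.
Round 2: Tau vs Alpha — 1–6, Alpha advances.
Round 3: Alpha vs Beta — 4–3, Alpha advances.
Round 4: Alpha vs Kappa — 3–4, Kappa advances.
Kappa survives the agenda.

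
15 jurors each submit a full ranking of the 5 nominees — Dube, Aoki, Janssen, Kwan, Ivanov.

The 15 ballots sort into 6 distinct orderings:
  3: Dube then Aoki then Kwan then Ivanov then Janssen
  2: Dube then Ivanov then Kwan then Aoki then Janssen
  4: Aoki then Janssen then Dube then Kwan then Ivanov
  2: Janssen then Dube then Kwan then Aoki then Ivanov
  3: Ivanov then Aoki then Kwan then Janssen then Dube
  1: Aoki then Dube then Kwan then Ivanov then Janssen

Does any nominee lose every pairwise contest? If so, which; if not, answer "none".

none

Head-to-head results (15 jurors):
Dube vs Aoki: Dube is ranked higher on 3+2+2 = 7 ballots, Aoki on 8. Aoki wins 8–7.
Dube vs Janssen: Dube is ranked higher on 3+2+1 = 6 ballots, Janssen on 9. Janssen wins 9–6.
Dube vs Kwan: Dube preferred on 3+2+4+2+1 = 12 ballots; Dube wins 12–3.
Dube vs Ivanov: Dube wins 12–3.
Aoki vs Janssen: Aoki is ranked higher on 3+2+4+3+1 = 13 ballots, Janssen on 2. Aoki wins 13–2.
Aoki vs Kwan: Aoki, 11–4.
Aoki vs Ivanov: Aoki preferred on 3+4+2+1 = 10 ballots; Aoki wins 10–5.
Janssen vs Kwan: Janssen preferred on 4+2 = 6 ballots; Kwan wins 9–6.
Janssen vs Ivanov: 6 to 9, Ivanov.
Kwan vs Ivanov: Kwan preferred on 3+4+2+1 = 10 ballots; Kwan wins 10–5.
Every nominee wins at least one matchup (Dube beats Kwan; Aoki beats Dube; Janssen beats Dube; Kwan beats Janssen; Ivanov beats Janssen), so there is no Condorcet loser.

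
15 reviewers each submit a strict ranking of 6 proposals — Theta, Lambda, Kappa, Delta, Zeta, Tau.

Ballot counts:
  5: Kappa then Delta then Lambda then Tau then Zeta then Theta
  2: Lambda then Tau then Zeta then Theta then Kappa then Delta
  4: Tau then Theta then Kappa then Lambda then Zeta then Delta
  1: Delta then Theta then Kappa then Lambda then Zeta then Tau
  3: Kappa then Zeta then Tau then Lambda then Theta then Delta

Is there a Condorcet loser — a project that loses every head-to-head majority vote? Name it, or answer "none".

Delta

Pairwise majorities:
Theta vs Lambda: Lambda wins 10–5.
Theta vs Kappa: Theta preferred on 2+4+1 = 7 ballots; Kappa wins 8–7.
Theta vs Delta: Theta, 9–6.
Theta–Zeta: Zeta 10–5.
Theta vs Tau: Theta preferred on 1 ballot; Tau wins 14–1.
Lambda vs Kappa: 2 for Lambda, 13 for Kappa — Kappa by 13–2.
Lambda vs Delta: Lambda wins 9–6.
Lambda–Zeta: Lambda 12–3.
Lambda vs Tau: 5+2+1 = 8 for Lambda, 7 for Tau — Lambda by 8–7.
Kappa vs Delta: Kappa wins 14–1.
Kappa–Zeta: Kappa 13–2.
Kappa vs Tau: Kappa, 9–6.
Delta–Zeta: Zeta 9–6.
Delta vs Tau: Tau wins 9–6.
Zeta vs Tau: Tau, 11–4.
Delta is beaten in every head-to-head and is the Condorcet loser.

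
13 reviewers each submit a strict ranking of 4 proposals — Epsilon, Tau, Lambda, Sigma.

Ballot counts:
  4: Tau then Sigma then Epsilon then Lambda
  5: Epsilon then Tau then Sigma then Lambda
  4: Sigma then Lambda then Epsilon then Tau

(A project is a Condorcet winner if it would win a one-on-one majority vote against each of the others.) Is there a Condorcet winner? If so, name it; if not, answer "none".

Check each pair by majority over 13 ballots:
Epsilon vs Tau: 9 to 4, Epsilon.
Epsilon vs Lambda: Epsilon is ranked higher on 4+5 = 9 ballots, Lambda on 4. Epsilon wins 9–4.
Epsilon–Sigma: Sigma 8–5.
Tau vs Lambda: 4+5 = 9 for Tau, 4 for Lambda — Tau by 9–4.
Tau vs Sigma: Tau, 9–4.
Lambda–Sigma: Sigma 13–0.
Every project loses at least once (Epsilon loses to Sigma; Tau loses to Epsilon; Lambda loses to Epsilon; Sigma loses to Tau). The majority relation contains the cycle Epsilon beats Tau beats Sigma beats Epsilon, so there is no Condorcet winner.

none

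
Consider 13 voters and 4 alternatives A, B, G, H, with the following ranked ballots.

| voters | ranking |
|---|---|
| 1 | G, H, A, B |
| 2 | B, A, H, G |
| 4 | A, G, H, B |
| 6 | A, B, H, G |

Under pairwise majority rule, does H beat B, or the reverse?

B

Ballots ranking H above B: 1 + 4 = 5.
Ballots ranking B above H: 13 − 5 = 8.
B wins the head-to-head 8–5.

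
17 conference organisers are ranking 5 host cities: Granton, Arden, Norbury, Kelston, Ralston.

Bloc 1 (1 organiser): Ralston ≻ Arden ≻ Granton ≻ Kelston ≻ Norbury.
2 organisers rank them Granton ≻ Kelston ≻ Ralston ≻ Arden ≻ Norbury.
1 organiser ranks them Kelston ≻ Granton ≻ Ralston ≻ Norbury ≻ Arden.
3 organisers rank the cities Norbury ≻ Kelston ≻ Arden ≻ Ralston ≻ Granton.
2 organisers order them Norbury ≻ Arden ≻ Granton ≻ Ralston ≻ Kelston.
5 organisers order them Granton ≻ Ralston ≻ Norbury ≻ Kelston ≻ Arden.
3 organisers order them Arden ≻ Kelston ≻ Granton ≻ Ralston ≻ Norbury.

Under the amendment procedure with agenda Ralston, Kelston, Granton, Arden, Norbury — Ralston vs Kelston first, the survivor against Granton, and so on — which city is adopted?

Round 1: Ralston vs Kelston — 8–9, Kelston advances.
Round 2: Kelston vs Granton — 7–10, Granton advances.
Round 3: Granton vs Arden — 8–9, Arden advances.
Round 4: Arden vs Norbury — 6–11, Norbury advances.
Norbury survives the agenda.

Norbury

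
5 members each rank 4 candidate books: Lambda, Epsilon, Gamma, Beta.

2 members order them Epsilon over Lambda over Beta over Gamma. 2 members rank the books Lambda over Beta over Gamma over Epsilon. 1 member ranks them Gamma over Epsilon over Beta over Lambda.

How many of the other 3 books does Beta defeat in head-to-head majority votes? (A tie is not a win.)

1

Beta against each rival (5 members):
Beta vs Lambda: Beta preferred on 1 ballot; Lambda wins 4–1.
Beta vs Epsilon: 2 to 3, Epsilon.
Beta–Gamma: Beta 4–1.
Beta beats Gamma; loses to Lambda, Epsilon — 1 pairwise win.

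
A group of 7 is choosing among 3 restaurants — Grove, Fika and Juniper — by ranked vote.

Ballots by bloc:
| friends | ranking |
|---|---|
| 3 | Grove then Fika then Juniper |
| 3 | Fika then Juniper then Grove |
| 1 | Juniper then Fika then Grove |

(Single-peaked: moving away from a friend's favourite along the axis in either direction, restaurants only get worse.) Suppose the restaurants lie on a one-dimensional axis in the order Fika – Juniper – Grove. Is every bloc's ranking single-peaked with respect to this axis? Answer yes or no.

Axis positions: Fika=1, Juniper=2, Grove=3.
Bloc 1: ranking walks positions 3-1-2; Fika is ranked above Juniper even though Juniper lies between Fika and the peak Grove on the axis — preferences dip and rise again. Not single-peaked.
Bloc 2 (peak Fika at position 1): ranking walks positions 1-2-3, expanding outward from the peak — single-peaked.
Bloc 3 (peak Juniper at position 2): ranking walks positions 2-1-3, expanding outward from the peak — single-peaked.
Bloc 1 violates single-peakedness, so the profile is not single-peaked on this axis.

no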